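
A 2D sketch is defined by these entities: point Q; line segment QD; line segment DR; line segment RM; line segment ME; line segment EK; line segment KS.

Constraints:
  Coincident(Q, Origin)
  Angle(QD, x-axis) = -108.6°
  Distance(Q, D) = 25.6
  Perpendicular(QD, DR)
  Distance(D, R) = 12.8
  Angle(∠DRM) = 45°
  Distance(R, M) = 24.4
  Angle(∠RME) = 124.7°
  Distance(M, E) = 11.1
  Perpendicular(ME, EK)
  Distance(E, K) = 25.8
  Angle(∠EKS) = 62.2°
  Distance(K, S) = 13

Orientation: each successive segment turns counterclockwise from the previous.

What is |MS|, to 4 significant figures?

19.74

Q is at the origin; QD runs at -108.6° with length 25.6, so D = (-8.165, -24.26). The perpendicularity gives DR at right angles to QD, so DR runs at -18.60°; with |DR| = 12.8, R = (3.966, -28.35). ∠DRM = 45.0° gives RM at 116.4° from the x-axis; with |RM| = 24.4, M = (-6.883, -6.490). ∠RME = 124.7° gives ME at 171.7° from the x-axis; with |ME| = 11.1, E = (-17.87, -4.888). The perpendicularity gives EK at right angles to ME, so EK runs at -98.30°; with |EK| = 25.8, K = (-21.59, -30.42). ∠EKS = 62.2° gives KS at 19.50° from the x-axis; with |KS| = 13.0, S = (-9.337, -26.08). Then |MS| = |S − M| = 19.74.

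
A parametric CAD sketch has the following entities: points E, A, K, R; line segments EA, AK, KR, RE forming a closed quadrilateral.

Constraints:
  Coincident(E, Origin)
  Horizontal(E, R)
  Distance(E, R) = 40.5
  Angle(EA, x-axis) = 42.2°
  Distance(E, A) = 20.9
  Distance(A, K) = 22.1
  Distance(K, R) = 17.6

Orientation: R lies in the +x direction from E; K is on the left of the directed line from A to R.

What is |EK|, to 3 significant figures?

41.2

E is at the origin; ER is horizontal with |ER| = 40.5 and R in +x, so R = (40.5, 0). EA runs at 42.2° with |EA| = 20.9, so A = (15.5, 14.0). K is determined by |AK| = 22.1 and |KR| = 17.6 together: it lies at the intersection of circle(A, 22.1) and circle(R, 17.6). With |AR| = 28.7, the foot of the radical line on AR is 17.5 from A and the perpendicular offset is √(22.1² − 17.5²) = 13.6. Taking the left-of-AR solution: K = (37.3, 17.3).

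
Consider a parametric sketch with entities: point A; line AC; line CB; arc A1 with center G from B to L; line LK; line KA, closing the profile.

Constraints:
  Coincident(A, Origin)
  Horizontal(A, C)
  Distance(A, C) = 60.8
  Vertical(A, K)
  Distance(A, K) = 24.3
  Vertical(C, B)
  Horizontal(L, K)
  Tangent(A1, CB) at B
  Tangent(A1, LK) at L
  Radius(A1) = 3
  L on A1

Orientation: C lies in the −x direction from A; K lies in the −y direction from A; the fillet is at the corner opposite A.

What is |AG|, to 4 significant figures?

61.60

A is at the origin; A and C share the same y with |AC| = 60.8 and C on the −x side, so C = (-60.80, 0.000). A and K share the same x with |AK| = 24.3 and K on the −y side, so K = (0.000, -24.30). The virtual corner opposite A is at (-60.80, -24.30). Since A1 is tangent to CB there, GB ⟂ CB and the tangent condition forces GL to be normal to LK, with radius 3.0, so the center G sits 3.0 in from both sides at G = (-57.80, -21.30). Then |AG| = |G − A| = 61.60.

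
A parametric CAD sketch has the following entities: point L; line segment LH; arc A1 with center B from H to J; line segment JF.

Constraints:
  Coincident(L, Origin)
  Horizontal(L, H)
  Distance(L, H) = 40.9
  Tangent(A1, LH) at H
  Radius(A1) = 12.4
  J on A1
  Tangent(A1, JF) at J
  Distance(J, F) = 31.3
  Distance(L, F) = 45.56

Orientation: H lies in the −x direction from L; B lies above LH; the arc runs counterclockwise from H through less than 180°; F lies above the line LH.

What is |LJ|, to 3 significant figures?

30.4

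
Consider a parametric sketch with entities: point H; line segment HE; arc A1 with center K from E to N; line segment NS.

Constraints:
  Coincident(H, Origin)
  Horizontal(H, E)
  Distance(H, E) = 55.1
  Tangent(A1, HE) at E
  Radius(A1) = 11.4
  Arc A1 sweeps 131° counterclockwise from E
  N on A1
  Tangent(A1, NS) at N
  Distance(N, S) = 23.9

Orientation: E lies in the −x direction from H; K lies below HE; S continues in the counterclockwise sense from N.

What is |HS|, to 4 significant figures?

60.57

On A1, E sits at bearing 90° from K; a 131° counterclockwise sweep puts N at bearing 221°, so N = K + 11.4·(cos 221°, sin 221°) = (-63.70, -18.88). A1 meets NS tangentially, so KN is at right angles to NS, so NS runs along (−sin 221°, cos 221°); with |NS| = 23.9, S = (-48.02, -36.92). Then |HS| = |S − H| = 60.57.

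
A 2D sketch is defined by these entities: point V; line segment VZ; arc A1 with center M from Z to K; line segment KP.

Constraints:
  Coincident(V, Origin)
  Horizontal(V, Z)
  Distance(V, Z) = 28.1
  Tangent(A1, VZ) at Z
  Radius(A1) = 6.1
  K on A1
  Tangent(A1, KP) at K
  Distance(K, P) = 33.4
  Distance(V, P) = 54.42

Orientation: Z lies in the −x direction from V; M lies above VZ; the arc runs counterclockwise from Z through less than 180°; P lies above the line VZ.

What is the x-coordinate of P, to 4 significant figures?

-38.56

V is at the origin; VZ is horizontal with |VZ| = 28.1 and Z on the −x side, so Z = (-28.10, 0.000). Since A1 is tangent to VZ there, MZ ⟂ VZ, so M = Z + (0, 6.1) = (-28.10, 6.100). Since MK ⟂ KP (tangency), |MP| = √(6.1² + 33.4²) = 33.95 regardless of where K sits on A1. So P lies on both circle(V, 54.42) and circle(M, 33.95); the above-VZ intersection is P = (-38.56, 38.40). K is the foot of the tangent from P: K = (-22.73, 8.991).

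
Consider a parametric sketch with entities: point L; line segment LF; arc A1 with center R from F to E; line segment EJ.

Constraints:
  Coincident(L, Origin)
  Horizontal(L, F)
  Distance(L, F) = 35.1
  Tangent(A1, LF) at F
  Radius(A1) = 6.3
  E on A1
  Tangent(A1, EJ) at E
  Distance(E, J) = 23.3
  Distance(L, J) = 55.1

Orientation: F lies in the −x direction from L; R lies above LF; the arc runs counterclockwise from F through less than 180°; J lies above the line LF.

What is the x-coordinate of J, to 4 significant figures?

-48.31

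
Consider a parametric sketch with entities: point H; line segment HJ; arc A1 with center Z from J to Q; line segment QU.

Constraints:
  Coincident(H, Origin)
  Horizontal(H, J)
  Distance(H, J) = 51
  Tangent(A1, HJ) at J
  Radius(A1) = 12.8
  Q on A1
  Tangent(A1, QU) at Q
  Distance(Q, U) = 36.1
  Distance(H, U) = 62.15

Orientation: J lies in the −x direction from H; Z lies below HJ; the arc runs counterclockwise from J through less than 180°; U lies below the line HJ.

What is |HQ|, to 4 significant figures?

64.43

Checks: |ZQ| = 12.80 ✓; ∠(ZQ, QU) = 90.00° ✓; |QU| = 36.10 ✓; |HU| = 62.15 ✓.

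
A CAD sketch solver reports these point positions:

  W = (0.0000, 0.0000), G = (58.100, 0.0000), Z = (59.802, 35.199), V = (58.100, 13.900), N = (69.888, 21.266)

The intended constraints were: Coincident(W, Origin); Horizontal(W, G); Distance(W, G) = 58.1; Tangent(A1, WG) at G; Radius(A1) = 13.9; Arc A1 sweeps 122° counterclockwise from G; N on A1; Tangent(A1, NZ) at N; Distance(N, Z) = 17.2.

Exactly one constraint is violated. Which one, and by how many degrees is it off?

Tangent(A1, NZ) at N — off by 3.90°.

W = (0.00, 0.00) ✓; W.y = 0.00, G.y = 0.00 ✓; |WG| = 58.10 ✓; ∠(VG, GW) = 90.00° ✓; |VG| = 13.90 ✓; bearing(V→N) − bearing(V→G) = 122.0° ✓; |VN| = 13.90 ✓; ∠(VN, NZ) = 86.10° ✗; |NZ| = 17.20 ✓.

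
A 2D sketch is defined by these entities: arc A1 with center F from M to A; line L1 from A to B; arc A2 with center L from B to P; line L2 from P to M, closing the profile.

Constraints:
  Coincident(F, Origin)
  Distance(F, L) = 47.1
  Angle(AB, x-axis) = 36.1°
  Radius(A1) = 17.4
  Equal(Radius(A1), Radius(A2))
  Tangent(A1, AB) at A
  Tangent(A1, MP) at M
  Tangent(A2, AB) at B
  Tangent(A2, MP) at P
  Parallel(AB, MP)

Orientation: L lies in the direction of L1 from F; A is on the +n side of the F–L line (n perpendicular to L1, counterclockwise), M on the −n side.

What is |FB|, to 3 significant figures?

50.2

The slot axis is L1's direction at 36.1°, so u = (cos 36.1°, sin 36.1°) = (0.808, 0.589) and n = (−sin 36.1°, cos 36.1°) = (-0.589, 0.808). F is at the origin and L lies 47.1 along u from F, so L = 47.1·u = (38.1, 27.8). Tangency of A1 to both parallel lines with radius 17.4 puts A and M at F ± 17.4·n: A = (-10.3, 14.1), M = (10.3, -14.1). Equal radii place B and P the same way about L: B = L + 17.4·n = (27.8, 41.8), P = L − 17.4·n = (48.3, 13.7). Then |FB| = |B − F| = 50.2.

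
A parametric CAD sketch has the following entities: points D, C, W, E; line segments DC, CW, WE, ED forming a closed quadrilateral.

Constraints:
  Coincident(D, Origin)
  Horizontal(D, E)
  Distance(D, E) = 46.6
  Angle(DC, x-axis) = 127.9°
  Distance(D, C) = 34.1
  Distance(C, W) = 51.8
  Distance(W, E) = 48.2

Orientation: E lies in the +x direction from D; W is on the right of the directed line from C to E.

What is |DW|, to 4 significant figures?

19.47

Checks: |CW| = 51.80 ✓; |WE| = 48.20 ✓.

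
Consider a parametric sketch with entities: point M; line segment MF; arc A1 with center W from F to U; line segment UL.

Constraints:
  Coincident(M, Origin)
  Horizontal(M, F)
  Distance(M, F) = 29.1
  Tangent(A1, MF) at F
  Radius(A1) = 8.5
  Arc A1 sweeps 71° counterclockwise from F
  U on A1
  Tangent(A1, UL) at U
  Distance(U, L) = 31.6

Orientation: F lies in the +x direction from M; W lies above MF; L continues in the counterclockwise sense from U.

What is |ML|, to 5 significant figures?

59.307

On A1, F sits at bearing -90° from W; a 71° counterclockwise sweep puts U at bearing -19°, so U = W + 8.5·(cos -19°, sin -19°) = (37.137, 5.7327). The tangent condition forces WU to be normal to UL, so UL runs along (−sin -19°, cos -19°); with |UL| = 31.6, L = (47.425, 35.611). Then |ML| = |L − M| = 59.307.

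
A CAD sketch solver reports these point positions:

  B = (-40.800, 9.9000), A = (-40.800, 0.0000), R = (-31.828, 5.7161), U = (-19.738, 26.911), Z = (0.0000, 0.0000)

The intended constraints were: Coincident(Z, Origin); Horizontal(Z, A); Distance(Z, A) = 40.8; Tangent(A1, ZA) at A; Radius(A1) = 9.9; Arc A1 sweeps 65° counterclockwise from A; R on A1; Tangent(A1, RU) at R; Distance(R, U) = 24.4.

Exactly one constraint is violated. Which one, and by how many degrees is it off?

Tangent(A1, RU) at R — off by 4.70°.

Z = (0.00, 0.00) ✓; Z.y = 0.00, A.y = 0.00 ✓; |ZA| = 40.80 ✓; ∠(BA, AZ) = 90.00° ✓; |BA| = 9.900 ✓; bearing(B→R) − bearing(B→A) = 65.00° ✓; |BR| = 9.900 ✓; ∠(BR, RU) = 94.70° ✗; |RU| = 24.40 ✓.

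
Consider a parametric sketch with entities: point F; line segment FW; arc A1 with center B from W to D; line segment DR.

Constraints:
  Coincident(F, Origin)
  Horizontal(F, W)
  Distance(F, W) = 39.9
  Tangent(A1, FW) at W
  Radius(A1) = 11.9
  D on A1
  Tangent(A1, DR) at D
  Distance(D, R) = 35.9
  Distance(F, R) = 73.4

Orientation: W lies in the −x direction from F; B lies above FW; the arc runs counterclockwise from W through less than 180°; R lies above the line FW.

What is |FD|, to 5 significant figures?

37.805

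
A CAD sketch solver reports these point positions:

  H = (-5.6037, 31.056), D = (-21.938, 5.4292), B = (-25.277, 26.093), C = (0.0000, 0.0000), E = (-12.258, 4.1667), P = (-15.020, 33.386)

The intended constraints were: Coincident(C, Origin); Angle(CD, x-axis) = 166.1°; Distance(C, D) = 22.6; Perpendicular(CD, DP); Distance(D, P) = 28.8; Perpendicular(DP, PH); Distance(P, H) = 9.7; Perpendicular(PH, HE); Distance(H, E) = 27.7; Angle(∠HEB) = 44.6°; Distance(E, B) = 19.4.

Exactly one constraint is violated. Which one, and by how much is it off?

Distance(E, B) = 19.4 — off by 6.10.

C = (0.00, 0.00) ✓; CD at 166.1° ✓; |CD| = 22.60 ✓; ∠(CD, DP) = 90.00° ✓; |DP| = 28.80 ✓; ∠(DP, PH) = 90.00° ✓; |PH| = 9.700 ✓; ∠(PH, HE) = 90.00° ✓; |HE| = 27.70 ✓; ∠HEB = 44.60° ✓; |EB| = 25.50 ✗.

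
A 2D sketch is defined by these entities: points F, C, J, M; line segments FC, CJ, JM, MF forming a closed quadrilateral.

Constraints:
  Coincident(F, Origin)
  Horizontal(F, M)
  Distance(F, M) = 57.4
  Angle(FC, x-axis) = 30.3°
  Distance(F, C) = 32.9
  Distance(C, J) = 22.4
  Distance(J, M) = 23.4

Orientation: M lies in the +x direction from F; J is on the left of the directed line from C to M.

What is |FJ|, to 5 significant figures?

54.798

F is at the origin; F and M share the same y with |FM| = 57.4 and M in +x, so M = (57.4, 0). FC runs at 30.3° with |FC| = 32.9, so C = (28.406, 16.599). J is determined by |CJ| = 22.4 and |JM| = 23.4 together: it lies at the intersection of circle(C, 22.4) and circle(M, 23.4). With |CM| = 33.409, the foot of the radical line on CM is 16.019 from C and the perpendicular offset is √(22.4² − 16.019²) = 15.657. Taking the left-of-CM solution: J = (50.087, 22.228).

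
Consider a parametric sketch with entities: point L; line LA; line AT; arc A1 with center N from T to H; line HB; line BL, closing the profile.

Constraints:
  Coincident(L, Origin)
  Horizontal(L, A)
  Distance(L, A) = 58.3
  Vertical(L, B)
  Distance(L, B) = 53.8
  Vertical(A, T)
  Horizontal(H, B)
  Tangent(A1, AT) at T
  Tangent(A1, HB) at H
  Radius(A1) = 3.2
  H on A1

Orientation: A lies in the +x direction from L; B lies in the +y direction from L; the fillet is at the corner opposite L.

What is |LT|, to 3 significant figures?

77.2

L is at the origin; L and A share the same y with |LA| = 58.3 and A on the +x side, so A = (58.3, 0.00). LB is vertical with |LB| = 53.8 and B on the +y side, so B = (0.00, 53.8). The virtual corner opposite L is at (58.3, 53.8). Since A1 is tangent to AT there, NT ⟂ AT and A1 meets HB tangentially, so NH is at right angles to HB, with radius 3.2, so the center N sits 3.2 in from both sides at N = (55.1, 50.6). That places the tangent points at T = (58.3, 50.6) on AT and H = (55.1, 53.8) on HB. Then |LT| = |T − L| = 77.2.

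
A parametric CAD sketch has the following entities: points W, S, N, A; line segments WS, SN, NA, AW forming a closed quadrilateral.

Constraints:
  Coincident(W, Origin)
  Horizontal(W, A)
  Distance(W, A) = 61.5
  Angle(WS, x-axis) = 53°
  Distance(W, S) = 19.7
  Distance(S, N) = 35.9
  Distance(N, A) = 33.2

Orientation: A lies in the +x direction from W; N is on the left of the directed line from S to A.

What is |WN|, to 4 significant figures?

53.70

Checks: |SN| = 35.90 ✓; |NA| = 33.20 ✓.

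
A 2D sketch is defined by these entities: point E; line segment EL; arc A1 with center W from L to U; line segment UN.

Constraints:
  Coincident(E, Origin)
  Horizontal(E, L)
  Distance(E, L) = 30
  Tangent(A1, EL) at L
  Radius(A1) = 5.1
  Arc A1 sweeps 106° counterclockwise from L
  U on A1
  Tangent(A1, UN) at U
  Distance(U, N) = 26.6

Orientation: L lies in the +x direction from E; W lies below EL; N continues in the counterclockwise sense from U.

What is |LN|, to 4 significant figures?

32.17

E is at the origin; EL is horizontal with |EL| = 30.0 and L on the +x side, so L = (30.00, 0.000). A1 meets EL tangentially, so WL is at right angles to EL, so W = L + (0, -5.1) = (30.00, -5.100). On A1, L sits at bearing 90° from W; a 106° counterclockwise sweep puts U at bearing 196°, so U = W + 5.1·(cos 196°, sin 196°) = (25.10, -6.506). The tangent condition forces WU to be normal to UN, so UN runs along (−sin 196°, cos 196°); with |UN| = 26.6, N = (32.43, -32.08). Then |LN| = |N − L| = 32.17.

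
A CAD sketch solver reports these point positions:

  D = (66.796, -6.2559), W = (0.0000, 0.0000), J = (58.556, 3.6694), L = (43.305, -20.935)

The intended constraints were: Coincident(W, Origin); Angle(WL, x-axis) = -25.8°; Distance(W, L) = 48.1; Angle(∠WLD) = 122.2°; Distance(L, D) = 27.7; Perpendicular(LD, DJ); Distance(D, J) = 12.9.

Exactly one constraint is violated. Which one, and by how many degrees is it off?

Perpendicular(LD, DJ) — off by 7.70°.

W = (0.00, 0.00) ✓; WL at -25.80° ✓; |WL| = 48.10 ✓; ∠WLD = 122.2° ✓; |LD| = 27.70 ✓; ∠(LD, DJ) = 97.70° ✗; |DJ| = 12.90 ✓.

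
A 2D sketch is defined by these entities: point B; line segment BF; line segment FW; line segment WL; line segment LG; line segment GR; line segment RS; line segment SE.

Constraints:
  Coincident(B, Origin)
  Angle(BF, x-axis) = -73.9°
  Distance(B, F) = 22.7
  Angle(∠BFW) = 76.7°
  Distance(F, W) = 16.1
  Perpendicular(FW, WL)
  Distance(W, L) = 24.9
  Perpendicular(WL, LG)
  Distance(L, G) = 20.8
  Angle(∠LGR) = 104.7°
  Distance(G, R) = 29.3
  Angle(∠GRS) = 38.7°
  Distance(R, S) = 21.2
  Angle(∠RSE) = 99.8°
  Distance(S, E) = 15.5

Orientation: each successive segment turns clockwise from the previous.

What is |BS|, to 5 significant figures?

12.897

∠LGR = 104.7° gives GR at -72.500° from the x-axis; with |GR| = 29.3, R = (18.584, -24.654). ∠GRS = 38.7° gives RS at 146.20° from the x-axis; with |RS| = 21.2, S = (0.96688, -12.860). Then |BS| = |S − B| = 12.897.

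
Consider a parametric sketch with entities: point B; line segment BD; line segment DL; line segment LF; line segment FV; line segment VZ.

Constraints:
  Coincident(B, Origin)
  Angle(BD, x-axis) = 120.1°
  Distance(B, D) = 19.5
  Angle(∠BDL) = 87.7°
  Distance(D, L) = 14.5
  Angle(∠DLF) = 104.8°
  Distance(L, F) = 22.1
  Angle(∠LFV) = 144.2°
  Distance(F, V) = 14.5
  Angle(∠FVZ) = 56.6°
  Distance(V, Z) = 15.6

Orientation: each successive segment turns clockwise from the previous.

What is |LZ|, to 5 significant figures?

23.837

B is at the origin; BD runs at 120.1° with length 19.5, so D = (-9.7795, 16.870). ∠BDL = 87.7° gives DL at 27.800° from the x-axis; with |DL| = 14.5, L = (3.0470, 23.633). ∠DLF = 104.8° gives LF at -47.400° from the x-axis; with |LF| = 22.1, F = (18.006, 7.3653). ∠LFV = 144.2° gives FV at -83.200° from the x-axis; with |FV| = 14.5, V = (19.723, -7.0327). ∠FVZ = 56.6° gives VZ at 153.40° from the x-axis; with |VZ| = 15.6, Z = (5.7740, -0.047645). Then |LZ| = |Z − L| = 23.837.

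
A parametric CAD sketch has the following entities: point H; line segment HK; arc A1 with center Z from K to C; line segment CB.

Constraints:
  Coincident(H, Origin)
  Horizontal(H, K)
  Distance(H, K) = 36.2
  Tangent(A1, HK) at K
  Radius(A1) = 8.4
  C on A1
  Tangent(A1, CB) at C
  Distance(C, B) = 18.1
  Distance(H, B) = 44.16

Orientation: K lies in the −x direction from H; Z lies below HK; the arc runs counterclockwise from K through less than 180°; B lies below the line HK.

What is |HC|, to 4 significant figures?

45.21

H is at the origin; HK is horizontal with |HK| = 36.2 and K on the −x side, so K = (-36.20, 0.000). Tangency of A1 to HK means the radius ZK is perpendicular to HK, so Z = K + (0, -8.4) = (-36.20, -8.400). Since ZC ⟂ CB (tangency), |ZB| = √(8.4² + 18.1²) = 19.95 regardless of where C sits on A1. So B lies on both circle(H, 44.16) and circle(Z, 19.95); the below-HK intersection is B = (-33.96, -28.23). C is the foot of the tangent from B: C = (-43.37, -12.77).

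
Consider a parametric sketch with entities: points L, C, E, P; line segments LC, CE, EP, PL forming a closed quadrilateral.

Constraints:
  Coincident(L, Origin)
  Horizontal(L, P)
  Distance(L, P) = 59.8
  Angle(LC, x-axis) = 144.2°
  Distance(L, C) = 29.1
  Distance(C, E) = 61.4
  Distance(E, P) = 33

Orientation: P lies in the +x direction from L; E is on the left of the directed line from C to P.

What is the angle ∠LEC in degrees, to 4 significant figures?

26.21°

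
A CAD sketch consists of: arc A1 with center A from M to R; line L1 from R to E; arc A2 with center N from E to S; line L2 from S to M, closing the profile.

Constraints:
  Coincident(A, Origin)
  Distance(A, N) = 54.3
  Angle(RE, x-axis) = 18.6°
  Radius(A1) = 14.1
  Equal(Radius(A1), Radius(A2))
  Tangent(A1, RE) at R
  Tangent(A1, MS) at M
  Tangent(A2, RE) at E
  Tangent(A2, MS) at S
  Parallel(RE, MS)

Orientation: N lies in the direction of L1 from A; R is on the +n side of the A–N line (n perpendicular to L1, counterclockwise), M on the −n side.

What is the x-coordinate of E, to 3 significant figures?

47.0

The slot axis is L1's direction at 18.6°, so u = (cos 18.6°, sin 18.6°) = (0.948, 0.319) and n = (−sin 18.6°, cos 18.6°) = (-0.319, 0.948). A is at the origin and N lies 54.3 along u from A, so N = 54.3·u = (51.5, 17.3). Tangency of A1 to both parallel lines with radius 14.1 puts R and M at A ± 14.1·n: R = (-4.50, 13.4), M = (4.50, -13.4). Equal radii place E and S the same way about N: E = N + 14.1·n = (47.0, 30.7), S = N − 14.1·n = (56.0, 3.96). So E.x = 47.0.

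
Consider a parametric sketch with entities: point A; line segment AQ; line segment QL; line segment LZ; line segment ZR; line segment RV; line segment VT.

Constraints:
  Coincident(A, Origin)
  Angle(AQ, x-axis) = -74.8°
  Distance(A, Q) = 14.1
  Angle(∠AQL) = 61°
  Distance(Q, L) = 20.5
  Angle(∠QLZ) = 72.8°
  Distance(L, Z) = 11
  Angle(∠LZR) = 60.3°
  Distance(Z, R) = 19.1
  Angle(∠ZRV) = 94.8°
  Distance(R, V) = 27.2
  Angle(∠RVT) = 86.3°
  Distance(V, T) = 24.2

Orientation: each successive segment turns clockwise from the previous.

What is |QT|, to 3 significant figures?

39.8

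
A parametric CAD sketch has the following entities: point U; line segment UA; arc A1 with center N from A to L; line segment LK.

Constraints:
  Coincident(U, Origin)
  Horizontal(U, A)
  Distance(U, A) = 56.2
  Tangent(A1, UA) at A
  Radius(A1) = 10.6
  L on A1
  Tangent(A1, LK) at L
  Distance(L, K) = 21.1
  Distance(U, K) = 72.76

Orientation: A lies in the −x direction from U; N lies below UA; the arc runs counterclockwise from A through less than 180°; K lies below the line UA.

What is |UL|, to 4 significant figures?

67.74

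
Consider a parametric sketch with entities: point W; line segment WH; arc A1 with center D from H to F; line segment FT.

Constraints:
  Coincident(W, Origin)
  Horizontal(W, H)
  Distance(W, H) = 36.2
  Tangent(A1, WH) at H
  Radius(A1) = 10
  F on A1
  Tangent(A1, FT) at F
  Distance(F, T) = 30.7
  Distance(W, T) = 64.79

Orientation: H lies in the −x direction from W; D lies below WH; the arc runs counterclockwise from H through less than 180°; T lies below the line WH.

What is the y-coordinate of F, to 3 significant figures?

-7.83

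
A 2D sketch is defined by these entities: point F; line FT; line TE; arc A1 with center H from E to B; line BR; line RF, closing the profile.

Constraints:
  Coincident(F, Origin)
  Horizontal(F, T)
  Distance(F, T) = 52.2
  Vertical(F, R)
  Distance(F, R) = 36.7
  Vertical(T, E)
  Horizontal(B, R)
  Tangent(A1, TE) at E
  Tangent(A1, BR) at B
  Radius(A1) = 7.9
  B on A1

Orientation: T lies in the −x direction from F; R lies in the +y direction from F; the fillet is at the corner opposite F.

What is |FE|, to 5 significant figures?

59.618

F is at the origin; F and T share the same y with |FT| = 52.2 and T on the −x side, so T = (-52.200, 0.0000). F and R share the same x with |FR| = 36.7 and R on the +y side, so R = (0.0000, 36.700). The virtual corner opposite F is at (-52.200, 36.700). The tangent condition forces HE to be normal to TE and tangency of A1 to BR means the radius HB is perpendicular to BR, with radius 7.9, so the center H sits 7.9 in from both sides at H = (-44.300, 28.800). That places the tangent points at E = (-52.200, 28.800) on TE and B = (-44.300, 36.700) on BR. Then |FE| = |E − F| = 59.618.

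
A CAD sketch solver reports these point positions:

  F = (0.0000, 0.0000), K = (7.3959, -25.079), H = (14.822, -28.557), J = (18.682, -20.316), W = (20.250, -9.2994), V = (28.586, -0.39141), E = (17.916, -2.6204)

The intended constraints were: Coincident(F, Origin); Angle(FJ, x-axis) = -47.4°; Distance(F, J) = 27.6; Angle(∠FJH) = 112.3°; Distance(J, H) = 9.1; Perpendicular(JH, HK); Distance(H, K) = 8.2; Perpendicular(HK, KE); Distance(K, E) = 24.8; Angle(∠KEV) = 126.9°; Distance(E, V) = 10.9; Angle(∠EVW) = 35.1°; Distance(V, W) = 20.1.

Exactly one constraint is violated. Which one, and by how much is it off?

Distance(V, W) = 20.1 — off by 7.90.

F = (0.00, 0.00) ✓; FJ at -47.40° ✓; |FJ| = 27.60 ✓; ∠FJH = 112.3° ✓; |JH| = 9.100 ✓; ∠(JH, HK) = 90.00° ✓; |HK| = 8.200 ✓; ∠(HK, KE) = 90.00° ✓; |KE| = 24.80 ✓; ∠KEV = 126.9° ✓; |EV| = 10.90 ✓; ∠EVW = 35.10° ✓; |VW| = 12.20 ✗.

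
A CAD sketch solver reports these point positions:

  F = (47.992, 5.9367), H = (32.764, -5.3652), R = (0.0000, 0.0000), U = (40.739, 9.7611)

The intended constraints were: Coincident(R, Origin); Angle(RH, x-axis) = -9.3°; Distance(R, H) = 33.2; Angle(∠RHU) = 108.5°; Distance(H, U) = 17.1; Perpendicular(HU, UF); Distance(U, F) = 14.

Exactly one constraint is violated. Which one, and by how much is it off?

Distance(U, F) = 14 — off by 5.80.

R = (0.00, 0.00) ✓; RH at -9.300° ✓; |RH| = 33.20 ✓; ∠RHU = 108.5° ✓; |HU| = 17.10 ✓; ∠(HU, UF) = 90.00° ✓; |UF| = 8.200 ✗.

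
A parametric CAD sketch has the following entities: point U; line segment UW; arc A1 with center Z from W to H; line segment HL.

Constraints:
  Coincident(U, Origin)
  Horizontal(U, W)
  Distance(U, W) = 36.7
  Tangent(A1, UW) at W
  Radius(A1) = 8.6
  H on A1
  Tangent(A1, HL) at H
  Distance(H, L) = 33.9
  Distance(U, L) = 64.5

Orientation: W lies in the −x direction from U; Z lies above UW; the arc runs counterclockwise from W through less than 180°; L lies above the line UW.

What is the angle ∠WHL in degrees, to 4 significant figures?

116.9°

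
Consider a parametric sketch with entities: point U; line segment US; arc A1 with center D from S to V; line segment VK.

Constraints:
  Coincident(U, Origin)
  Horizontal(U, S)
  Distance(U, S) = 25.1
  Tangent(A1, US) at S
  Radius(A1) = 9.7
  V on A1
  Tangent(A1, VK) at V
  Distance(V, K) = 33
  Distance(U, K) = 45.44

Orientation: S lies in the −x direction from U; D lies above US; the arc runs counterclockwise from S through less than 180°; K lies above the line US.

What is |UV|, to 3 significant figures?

18.2

Checks: |DV| = 9.700 ✓; ∠(DV, VK) = 90.00° ✓; |VK| = 33.00 ✓; |UK| = 45.44 ✓.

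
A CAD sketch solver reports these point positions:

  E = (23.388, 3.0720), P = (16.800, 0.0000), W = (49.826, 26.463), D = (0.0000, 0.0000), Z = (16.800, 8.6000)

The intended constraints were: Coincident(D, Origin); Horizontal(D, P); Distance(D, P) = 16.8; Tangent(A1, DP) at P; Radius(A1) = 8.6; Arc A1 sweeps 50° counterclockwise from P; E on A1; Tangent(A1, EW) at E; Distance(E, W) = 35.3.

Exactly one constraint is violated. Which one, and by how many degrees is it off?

Tangent(A1, EW) at E — off by 8.50°.

D = (0.00, 0.00) ✓; D.y = 0.00, P.y = 0.00 ✓; |DP| = 16.80 ✓; ∠(ZP, PD) = 90.00° ✓; |ZP| = 8.600 ✓; bearing(Z→E) − bearing(Z→P) = 50.00° ✓; |ZE| = 8.600 ✓; ∠(ZE, EW) = 98.50° ✗; |EW| = 35.30 ✓.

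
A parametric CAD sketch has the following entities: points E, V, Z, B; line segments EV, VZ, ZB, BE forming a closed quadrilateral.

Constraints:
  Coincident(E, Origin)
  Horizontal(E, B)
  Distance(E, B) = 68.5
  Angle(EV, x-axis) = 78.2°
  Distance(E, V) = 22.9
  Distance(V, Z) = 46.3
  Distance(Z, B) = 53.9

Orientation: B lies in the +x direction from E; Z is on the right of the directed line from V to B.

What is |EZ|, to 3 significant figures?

28.8

E is at the origin; EB is horizontal with |EB| = 68.5 and B in +x, so B = (68.5, 0). EV runs at 78.2° with |EV| = 22.9, so V = (4.68, 22.4). Z is determined by |VZ| = 46.3 and |ZB| = 53.9 together: it lies at the intersection of circle(V, 46.3) and circle(B, 53.9). With |VB| = 67.6, the foot of the radical line on VB is 28.2 from V and the perpendicular offset is √(46.3² − 28.2²) = 36.7. Taking the right-of-VB solution: Z = (19.1, -21.6).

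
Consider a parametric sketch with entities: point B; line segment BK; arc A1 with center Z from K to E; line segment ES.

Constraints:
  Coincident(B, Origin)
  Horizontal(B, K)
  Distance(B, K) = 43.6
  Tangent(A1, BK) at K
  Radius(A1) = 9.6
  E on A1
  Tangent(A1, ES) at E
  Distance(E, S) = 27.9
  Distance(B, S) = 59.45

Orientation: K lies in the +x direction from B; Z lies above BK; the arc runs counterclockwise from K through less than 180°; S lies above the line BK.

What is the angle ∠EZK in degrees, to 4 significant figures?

106.7°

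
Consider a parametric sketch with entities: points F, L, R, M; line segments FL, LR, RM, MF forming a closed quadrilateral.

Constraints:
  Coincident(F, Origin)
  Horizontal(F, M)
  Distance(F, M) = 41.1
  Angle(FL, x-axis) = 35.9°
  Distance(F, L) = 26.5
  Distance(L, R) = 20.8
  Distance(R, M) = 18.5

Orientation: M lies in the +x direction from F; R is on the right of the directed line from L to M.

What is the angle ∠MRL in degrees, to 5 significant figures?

78.917°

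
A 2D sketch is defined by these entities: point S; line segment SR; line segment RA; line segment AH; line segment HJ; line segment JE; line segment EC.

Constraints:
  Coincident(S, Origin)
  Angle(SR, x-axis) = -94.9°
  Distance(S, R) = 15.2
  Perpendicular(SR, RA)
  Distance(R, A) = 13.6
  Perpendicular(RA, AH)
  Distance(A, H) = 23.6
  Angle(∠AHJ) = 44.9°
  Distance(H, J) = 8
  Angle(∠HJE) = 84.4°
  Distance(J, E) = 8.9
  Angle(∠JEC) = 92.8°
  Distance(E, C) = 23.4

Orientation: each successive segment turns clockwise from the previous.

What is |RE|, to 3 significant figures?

19.3

S is at the origin; SR runs at -94.9° with length 15.2, so R = (-1.30, -15.1). SR is perpendicular to RA, so RA runs at 175°; with |RA| = 13.6, A = (-14.8, -14.0). RA ⟂ AH, so AH runs at 85.1°; with |AH| = 23.6, H = (-12.8, 9.53). ∠AHJ = 44.9° gives HJ at -50.0° from the x-axis; with |HJ| = 8.0, J = (-7.69, 3.40). ∠HJE = 84.4° gives JE at -146° from the x-axis; with |JE| = 8.9, E = (-15.0, -1.63). Then |RE| = |E − R| = 19.3.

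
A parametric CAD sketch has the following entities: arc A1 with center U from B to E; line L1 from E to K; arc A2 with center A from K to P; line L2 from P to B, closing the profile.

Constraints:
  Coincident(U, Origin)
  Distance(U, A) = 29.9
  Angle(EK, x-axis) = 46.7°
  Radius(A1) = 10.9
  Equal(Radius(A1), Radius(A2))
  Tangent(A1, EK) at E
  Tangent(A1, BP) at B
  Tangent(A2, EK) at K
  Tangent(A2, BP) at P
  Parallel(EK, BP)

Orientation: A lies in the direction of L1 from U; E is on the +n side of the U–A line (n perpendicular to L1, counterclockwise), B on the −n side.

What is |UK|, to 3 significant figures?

31.8

The slot axis is L1's direction at 46.7°, so u = (cos 46.7°, sin 46.7°) = (0.686, 0.728) and n = (−sin 46.7°, cos 46.7°) = (-0.728, 0.686). U is at the origin and A lies 29.9 along u from U, so A = 29.9·u = (20.5, 21.8). Tangency of A1 to both parallel lines with radius 10.9 puts E and B at U ± 10.9·n: E = (-7.93, 7.48), B = (7.93, -7.48). Equal radii place K and P the same way about A: K = A + 10.9·n = (12.6, 29.2), P = A − 10.9·n = (28.4, 14.3). Then |UK| = |K − U| = 31.8.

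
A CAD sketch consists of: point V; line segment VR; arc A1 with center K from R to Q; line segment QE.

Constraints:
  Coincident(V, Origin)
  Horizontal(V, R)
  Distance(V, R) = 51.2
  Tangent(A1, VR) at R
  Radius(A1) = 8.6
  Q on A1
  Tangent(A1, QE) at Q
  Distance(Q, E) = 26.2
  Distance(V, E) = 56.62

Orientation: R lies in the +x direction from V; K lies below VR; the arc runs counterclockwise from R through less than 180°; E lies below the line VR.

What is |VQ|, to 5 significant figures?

43.587

Checks: |KQ| = 8.600 ✓; ∠(KQ, QE) = 90.00° ✓; |QE| = 26.20 ✓; |VE| = 56.62 ✓.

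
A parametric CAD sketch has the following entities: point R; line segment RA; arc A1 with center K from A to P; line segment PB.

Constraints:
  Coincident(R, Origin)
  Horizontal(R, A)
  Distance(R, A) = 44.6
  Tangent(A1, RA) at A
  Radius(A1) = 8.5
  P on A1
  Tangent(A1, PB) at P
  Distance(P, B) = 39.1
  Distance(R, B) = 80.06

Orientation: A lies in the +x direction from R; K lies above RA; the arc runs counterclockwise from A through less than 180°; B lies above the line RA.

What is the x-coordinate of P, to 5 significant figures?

52.236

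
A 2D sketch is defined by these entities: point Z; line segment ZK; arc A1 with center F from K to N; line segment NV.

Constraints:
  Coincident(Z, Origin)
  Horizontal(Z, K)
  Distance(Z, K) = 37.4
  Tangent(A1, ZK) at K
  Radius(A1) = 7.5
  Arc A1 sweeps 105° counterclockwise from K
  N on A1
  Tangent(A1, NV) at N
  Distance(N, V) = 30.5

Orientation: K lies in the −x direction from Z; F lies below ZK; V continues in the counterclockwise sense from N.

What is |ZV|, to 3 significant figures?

53.5

On A1, K sits at bearing 90° from F; a 105° counterclockwise sweep puts N at bearing 195°, so N = F + 7.5·(cos 195°, sin 195°) = (-44.6, -9.44). Since A1 is tangent to NV there, FN ⟂ NV, so NV runs along (−sin 195°, cos 195°); with |NV| = 30.5, V = (-36.8, -38.9). Then |ZV| = |V − Z| = 53.5.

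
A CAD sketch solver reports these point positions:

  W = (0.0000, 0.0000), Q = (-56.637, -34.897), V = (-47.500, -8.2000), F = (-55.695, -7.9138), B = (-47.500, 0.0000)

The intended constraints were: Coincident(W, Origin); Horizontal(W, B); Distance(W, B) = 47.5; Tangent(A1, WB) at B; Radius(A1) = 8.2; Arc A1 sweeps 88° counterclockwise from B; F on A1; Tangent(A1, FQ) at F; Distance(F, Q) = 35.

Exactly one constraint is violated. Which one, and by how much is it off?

Distance(F, Q) = 35 — off by 8.00.

W = (0.00, 0.00) ✓; W.y = 0.00, B.y = 0.00 ✓; |WB| = 47.50 ✓; ∠(VB, BW) = 90.00° ✓; |VB| = 8.200 ✓; bearing(V→F) − bearing(V→B) = 88.00° ✓; |VF| = 8.200 ✓; ∠(VF, FQ) = 90.00° ✓; |FQ| = 27.00 ✗.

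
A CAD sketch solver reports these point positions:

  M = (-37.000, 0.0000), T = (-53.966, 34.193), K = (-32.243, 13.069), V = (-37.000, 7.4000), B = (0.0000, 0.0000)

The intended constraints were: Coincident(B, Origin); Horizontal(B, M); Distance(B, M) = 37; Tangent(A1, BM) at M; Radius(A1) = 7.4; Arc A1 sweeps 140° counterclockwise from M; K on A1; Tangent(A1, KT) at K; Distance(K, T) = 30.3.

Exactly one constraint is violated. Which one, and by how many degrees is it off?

Tangent(A1, KT) at K — off by 4.20°.

B = (0.00, 0.00) ✓; B.y = 0.00, M.y = 0.00 ✓; |BM| = 37.00 ✓; ∠(VM, MB) = 90.00° ✓; |VM| = 7.400 ✓; bearing(V→K) − bearing(V→M) = 140.0° ✓; |VK| = 7.400 ✓; ∠(VK, KT) = 94.20° ✗; |KT| = 30.30 ✓.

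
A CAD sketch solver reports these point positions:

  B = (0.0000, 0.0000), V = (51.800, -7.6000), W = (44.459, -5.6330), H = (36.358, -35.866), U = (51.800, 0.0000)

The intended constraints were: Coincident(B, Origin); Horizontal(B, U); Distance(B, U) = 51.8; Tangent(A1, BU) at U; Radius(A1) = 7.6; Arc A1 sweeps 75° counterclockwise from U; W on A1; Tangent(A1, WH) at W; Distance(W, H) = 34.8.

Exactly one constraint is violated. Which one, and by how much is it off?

Distance(W, H) = 34.8 — off by 3.50.

B = (0.00, 0.00) ✓; B.y = 0.00, U.y = 0.00 ✓; |BU| = 51.80 ✓; ∠(VU, UB) = 90.00° ✓; |VU| = 7.600 ✓; bearing(V→W) − bearing(V→U) = 75.00° ✓; |VW| = 7.600 ✓; ∠(VW, WH) = 90.00° ✓; |WH| = 31.30 ✗.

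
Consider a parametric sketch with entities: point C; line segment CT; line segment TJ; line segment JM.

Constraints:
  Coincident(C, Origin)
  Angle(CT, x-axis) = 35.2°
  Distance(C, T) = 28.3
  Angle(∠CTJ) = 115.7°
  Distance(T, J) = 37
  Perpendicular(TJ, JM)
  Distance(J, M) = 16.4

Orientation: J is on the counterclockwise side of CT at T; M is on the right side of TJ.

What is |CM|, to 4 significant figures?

64.68

C is at the origin; CT runs at 35.2° with length 28.3, so T = 28.3·(cos 35.2°, sin 35.2°) = (23.13, 16.31). ∠CTJ = 115.7°, so TJ runs at 35.2° + (180° − 115.7°) = 99.50° from the x-axis; with |TJ| = 37.0, J = T + 37.0·(cos 99.50°, sin 99.50°) = (17.02, 52.81). The perpendicularity gives JM at right angles to TJ; with |JM| = 16.4 on the right of TJ, M = J + 16.4·(0.9863, 0.1650) = (33.19, 55.51). Then |CM| = |M − C| = 64.68.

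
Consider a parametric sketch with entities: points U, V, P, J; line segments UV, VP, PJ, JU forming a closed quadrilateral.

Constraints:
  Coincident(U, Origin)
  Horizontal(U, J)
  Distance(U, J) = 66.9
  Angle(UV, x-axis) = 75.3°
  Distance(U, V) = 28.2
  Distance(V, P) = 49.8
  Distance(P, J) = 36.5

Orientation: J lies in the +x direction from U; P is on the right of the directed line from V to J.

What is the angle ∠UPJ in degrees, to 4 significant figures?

131.9°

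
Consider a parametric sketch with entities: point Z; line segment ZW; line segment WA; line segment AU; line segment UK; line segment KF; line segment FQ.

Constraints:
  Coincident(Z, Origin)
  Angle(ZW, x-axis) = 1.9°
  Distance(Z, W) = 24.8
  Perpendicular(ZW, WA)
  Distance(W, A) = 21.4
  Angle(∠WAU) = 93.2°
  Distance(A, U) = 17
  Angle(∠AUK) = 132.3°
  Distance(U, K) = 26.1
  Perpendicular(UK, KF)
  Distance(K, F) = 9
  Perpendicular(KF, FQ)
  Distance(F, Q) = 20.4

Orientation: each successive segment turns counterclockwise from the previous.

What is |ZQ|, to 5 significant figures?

15.615

Z is at the origin; ZW runs at 1.9° with length 24.8, so W = (24.786, 0.82225). ZW is perpendicular to WA, so WA runs at 91.900°; with |WA| = 21.4, A = (24.077, 22.210). ∠WAU = 93.2° gives AU at 178.70° from the x-axis; with |AU| = 17.0, U = (7.0812, 22.596). ∠AUK = 132.3° gives UK at -133.60° from the x-axis; with |UK| = 26.1, K = (-10.918, 3.6953). UK is perpendicular to KF, so KF runs at -43.600°; with |KF| = 9.0, F = (-4.4003, -2.5113). The perpendicularity gives FQ at right angles to KF, so FQ runs at 46.400°; with |FQ| = 20.4, Q = (9.6679, 12.262). Then |ZQ| = |Q − Z| = 15.615.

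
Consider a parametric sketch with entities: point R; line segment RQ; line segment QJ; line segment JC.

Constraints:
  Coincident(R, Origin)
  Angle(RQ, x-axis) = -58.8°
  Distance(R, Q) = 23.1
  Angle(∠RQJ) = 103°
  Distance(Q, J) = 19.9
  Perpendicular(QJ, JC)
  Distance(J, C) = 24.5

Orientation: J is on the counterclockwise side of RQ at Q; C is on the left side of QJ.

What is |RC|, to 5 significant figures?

25.175

R is at the origin; RQ runs at -58.8° with length 23.1, so Q = 23.1·(cos -58.8°, sin -58.8°) = (11.966, -19.759). ∠RQJ = 103.0°, so QJ runs at -58.8° + (180° − 103.0°) = 18.200° from the x-axis; with |QJ| = 19.9, J = Q + 19.9·(cos 18.200°, sin 18.200°) = (30.871, -13.543). The perpendicularity gives JC at right angles to QJ; with |JC| = 24.5 on the left of QJ, C = J + 24.5·(-0.31233, 0.94997) = (23.219, 9.7309). Then |RC| = |C − R| = 25.175.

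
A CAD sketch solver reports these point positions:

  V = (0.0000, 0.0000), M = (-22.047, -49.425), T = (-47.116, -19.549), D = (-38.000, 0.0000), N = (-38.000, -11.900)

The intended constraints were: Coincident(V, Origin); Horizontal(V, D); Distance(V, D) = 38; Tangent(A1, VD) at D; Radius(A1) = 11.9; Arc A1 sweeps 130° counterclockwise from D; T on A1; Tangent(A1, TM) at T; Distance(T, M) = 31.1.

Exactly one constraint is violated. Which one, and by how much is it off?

Distance(T, M) = 31.1 — off by 7.90.

V = (0.00, 0.00) ✓; V.y = 0.00, D.y = 0.00 ✓; |VD| = 38.00 ✓; ∠(ND, DV) = 90.00° ✓; |ND| = 11.90 ✓; bearing(N→T) − bearing(N→D) = 130.0° ✓; |NT| = 11.90 ✓; ∠(NT, TM) = 90.00° ✓; |TM| = 39.00 ✗.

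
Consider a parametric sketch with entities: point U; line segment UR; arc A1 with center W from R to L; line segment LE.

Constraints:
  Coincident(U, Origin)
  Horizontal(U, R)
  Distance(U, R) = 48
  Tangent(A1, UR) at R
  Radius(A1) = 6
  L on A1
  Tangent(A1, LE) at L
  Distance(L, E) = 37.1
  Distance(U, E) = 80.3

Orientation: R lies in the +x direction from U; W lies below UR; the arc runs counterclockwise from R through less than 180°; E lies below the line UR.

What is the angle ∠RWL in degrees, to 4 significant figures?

139.9°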